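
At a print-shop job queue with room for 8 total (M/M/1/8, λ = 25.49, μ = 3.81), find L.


ρ = 25.49/3.81 = 6.6903
L = ρ[1 − (K+1)ρ^K + Kρ^(K+1)] / [(1−ρ)(1−ρ^(K+1))]
Numerator: 6.6903·(1 − 9·4013829.110225 + 8·26853675.595702) = 1195587668.448531
Denominator: (-5.6903)·(-26853674.595702) = 152805161.478954
L = 1195587668.448531/152805161.478954 = 7.8243

Final: 7.8243


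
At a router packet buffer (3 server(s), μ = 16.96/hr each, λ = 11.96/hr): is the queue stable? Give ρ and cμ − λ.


Total capacity cμ = 3·16.96 = 50.88/hr
ρ = λ/(cμ) = 11.96/50.88 = 0.2351
Stable ⇔ ρ < 1: YES
Spare capacity = cμ − λ = 50.88 − 11.96 = 38.92/hr

Final: ρ = 0.2351; stable; margin = 38.92/hr


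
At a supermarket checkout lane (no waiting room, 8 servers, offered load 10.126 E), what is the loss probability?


B(c,a) = (a^c/c!) / Σ_{k=0}^{c} a^k/k!
a^8/8! = 2741.465980
Σ terms (k=0..8): 1.00000 + 10.12600 + 51.26794 + 173.04638 + 438.06691 + 887.17311 + 1497.25248 + 2165.88266 + 2741.46598 = 7965.281463
B = 2741.465980/7965.281463 = 0.344177

Final: 0.344177


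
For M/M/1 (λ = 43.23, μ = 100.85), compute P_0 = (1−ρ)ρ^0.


ρ = 43.23/100.85 = 0.4287
P_n = (1−ρ)·ρ^n = (1 − 0.4287)·0.4287^0 = 0.5713·1.000000 = 0.571344

Final: 0.571344


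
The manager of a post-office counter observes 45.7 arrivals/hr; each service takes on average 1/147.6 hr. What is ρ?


ρ = λ/μ = 45.7/147.6 = 0.3096

Final: 0.3096


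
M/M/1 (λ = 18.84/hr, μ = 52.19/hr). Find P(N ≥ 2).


ρ = 18.84/52.19 = 0.3610
P(N ≥ n) = ρ^n = 0.3610^2 = 0.130313

Final: 0.130313


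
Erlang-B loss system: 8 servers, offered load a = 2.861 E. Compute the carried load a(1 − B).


B(8,2.861) = 0.006387 (Erlang-B)
Carried load = a(1 − B) = 2.861·(1 − 0.006387) = 2.861·0.993613 = 2.8427 E

Final: 2.8427 Erlangs


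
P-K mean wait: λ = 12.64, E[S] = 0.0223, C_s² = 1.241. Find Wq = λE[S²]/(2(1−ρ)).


ρ = λ·E[S] = 12.64·0.0223 = 0.2819
E[S²] = E[S]²(1+C_s²) = 0.0223²·(1+1.241) = 0.001114
Wq = λ·E[S²]/(2(1−ρ)) = 12.64·0.001114/(2·0.7181) = 0.009808 hr

Final: 0.009808 hr


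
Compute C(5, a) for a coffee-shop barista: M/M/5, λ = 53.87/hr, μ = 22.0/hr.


a = λ/μ = 2.4486; ρ = a/5 = 0.4897
P₀ = 0.084538 (from M/M/c formula)
C(c,a) = [a^c/(c!(1−ρ))]·P₀ = [88.02813/(120·0.5103)]·0.084538
= 1.43760·0.084538 = 0.121532

Final: 0.121532


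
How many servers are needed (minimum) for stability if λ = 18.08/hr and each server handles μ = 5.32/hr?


Stability requires cμ > λ ⇔ c > λ/μ.
λ/μ = 18.08/5.32 = 3.3985
Minimum integer c = ⌊3.3985⌋ + 1 = 4
Check: 4·5.32 = 21.28 > 18.08, while 3·5.32 = 15.96 ≤ 18.08

Final: 4 servers


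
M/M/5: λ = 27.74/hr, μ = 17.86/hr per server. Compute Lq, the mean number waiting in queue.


a = λ/μ = 1.5532; ρ = a/5 = 0.3106
P₀ = 0.211165
Lq = P₀·a^c·ρ / (c!·(1−ρ)²) = 0.211165·9.03910·0.3106/(120·0.47522)
= 0.01040

Final: 0.01040


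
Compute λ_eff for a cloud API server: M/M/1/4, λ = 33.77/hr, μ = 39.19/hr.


ρ = 0.8617; P_K = (1−ρ)ρ^4/(1−ρ^5) = 0.145266
λ_eff = λ(1 − P_K) = 33.77·(1 − 0.145266) = 33.77·0.854734 = 28.8644 /hr

Final: 28.8644 /hr


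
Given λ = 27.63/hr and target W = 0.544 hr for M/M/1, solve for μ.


W = 1/(μ−λ) ⇒ μ − λ = 1/W = 1/0.544 = 1.8382
μ = λ + 1/W = 27.63 + 1.8382 = 29.4682 per hr

Final: 29.4682 /hr


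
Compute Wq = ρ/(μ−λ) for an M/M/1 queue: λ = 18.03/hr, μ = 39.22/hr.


ρ = 18.03/39.22 = 0.4597
Wq = ρ/(μ−λ) = 0.4597/(39.22 − 18.03) = 0.4597/21.19 = 0.02169 hr

Final: 0.02169 hr


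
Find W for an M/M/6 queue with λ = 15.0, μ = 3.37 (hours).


a = 4.4510; ρ = 0.7418; P₀ = 0.009727
Lq = P₀·a^c·ρ/(c!(1−ρ)²) = 1.16940
Wq = Lq/λ = 1.16940/15.0 = 0.07796 hr
W = Wq + 1/μ = 0.07796 + 0.29674 = 0.37470 hr

Final: 0.37470 hr


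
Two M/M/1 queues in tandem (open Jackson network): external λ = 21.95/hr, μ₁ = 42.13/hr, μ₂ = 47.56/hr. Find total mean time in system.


Each node sees arrival rate λ = 21.95/hr (tandem ⇒ throughput preserved).
W₁ = 1/(μ₁−λ) = 1/(42.13−21.95) = 0.04955 hr
W₂ = 1/(μ₂−λ) = 1/(47.56−21.95) = 0.03905 hr
W_total = W₁ + W₂ = 0.04955 + 0.03905 = 0.08860 hr

Final: 0.08860 hr


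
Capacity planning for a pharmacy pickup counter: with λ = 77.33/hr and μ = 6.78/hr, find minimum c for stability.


Stability requires cμ > λ ⇔ c > λ/μ.
λ/μ = 77.33/6.78 = 11.4056
Minimum integer c = ⌊11.4056⌋ + 1 = 12
Check: 12·6.78 = 81.36 > 77.33, while 11·6.78 = 74.58 ≤ 77.33

Final: 12 servers


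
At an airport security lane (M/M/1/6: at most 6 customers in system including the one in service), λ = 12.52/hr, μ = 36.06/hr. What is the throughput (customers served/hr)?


ρ = 0.3472; P_K = (1−ρ)ρ^6/(1−ρ^7) = 0.001144
λ_eff = λ(1 − P_K) = 12.52·(1 − 0.001144) = 12.52·0.998856 = 12.5057 /hr

Final: 12.5057 /hr


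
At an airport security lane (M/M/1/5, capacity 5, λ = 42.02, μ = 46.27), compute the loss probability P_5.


ρ = λ/μ = 42.02/46.27 = 0.9081
P_K = (1−ρ)ρ^K/(1−ρ^(K+1)) = (0.09185·0.617707)/(1 − 0.560970)
= 0.056738/0.439030 = 0.129234

Final: 0.129234


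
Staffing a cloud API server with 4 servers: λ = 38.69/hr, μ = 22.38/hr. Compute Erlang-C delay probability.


a = λ/μ = 1.7288; ρ = a/4 = 0.4322
P₀ = 0.174226 (from M/M/c formula)
C(c,a) = [a^c/(c!(1−ρ))]·P₀ = [8.93212/(24·0.5678)]·0.174226
= 0.65546·0.174226 = 0.114197

Final: 0.114197


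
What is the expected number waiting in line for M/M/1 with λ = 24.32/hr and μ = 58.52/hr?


ρ = 24.32/58.52 = 0.4156
Lq = ρ²/(1−ρ) = 0.1727/0.5844 = 0.2955

Final: 0.2955


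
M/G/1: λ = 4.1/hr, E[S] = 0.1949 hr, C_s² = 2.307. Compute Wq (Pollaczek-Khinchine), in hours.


ρ = λ·E[S] = 4.1·0.1949 = 0.7991
E[S²] = E[S]²(1+C_s²) = 0.1949²·(1+2.307) = 0.125620
Wq = λ·E[S²]/(2(1−ρ)) = 4.1·0.125620/(2·0.2009) = 1.28177 hr

Final: 1.28177 hr


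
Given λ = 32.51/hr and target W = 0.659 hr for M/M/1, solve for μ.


W = 1/(μ−λ) ⇒ μ − λ = 1/W = 1/0.659 = 1.5175
μ = λ + 1/W = 32.51 + 1.5175 = 34.0275 per hr

Final: 34.0275 /hr


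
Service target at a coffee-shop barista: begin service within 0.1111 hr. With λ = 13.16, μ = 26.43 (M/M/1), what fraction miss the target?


ρ = 13.16/26.43 = 0.4979
P(Wq > t) = ρ·e^{−(μ−λ)t} = 0.4979·e^{−1.4743}
= 0.4979·0.228940 = 0.113993

Final: 0.113993


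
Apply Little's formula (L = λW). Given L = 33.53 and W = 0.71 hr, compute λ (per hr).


λ = L/W = 33.53/0.71 = 47.2254 /hr

Final: 47.2254 /hr


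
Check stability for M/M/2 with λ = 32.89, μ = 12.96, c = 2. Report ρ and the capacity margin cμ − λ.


Total capacity cμ = 2·12.96 = 25.92/hr
ρ = λ/(cμ) = 32.89/25.92 = 1.2689
Stable ⇔ ρ < 1: NO
Spare capacity = cμ − λ = 25.92 − 32.89 = -6.97/hr

Final: ρ = 1.2689; unstable; margin = -6.97/hr


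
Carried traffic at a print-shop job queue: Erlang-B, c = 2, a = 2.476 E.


B(2,2.476) = 0.468606 (Erlang-B)
Carried load = a(1 − B) = 2.476·(1 − 0.468606) = 2.476·0.531394 = 1.3157 E

Final: 1.3157 Erlangs


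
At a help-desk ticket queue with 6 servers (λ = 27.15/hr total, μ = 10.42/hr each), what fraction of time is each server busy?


ρ = λ/(cμ) = 27.15/(6·10.42) = 27.15/62.52 = 0.4343

Final: 0.4343


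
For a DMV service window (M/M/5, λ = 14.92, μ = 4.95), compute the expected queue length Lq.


a = λ/μ = 3.0141; ρ = a/5 = 0.6028
P₀ = 0.045915
Lq = P₀·a^c·ρ / (c!·(1−ρ)²) = 0.045915·248.78152·0.6028/(120·0.15775)
= 0.36377

Final: 0.36377


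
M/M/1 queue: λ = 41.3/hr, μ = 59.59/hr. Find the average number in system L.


ρ = λ/μ = 41.3/59.59 = 0.6931
L = ρ/(1−ρ) = 0.6931/(1 − 0.6931) = 0.6931/0.3069 = 2.2581

Final: 2.2581


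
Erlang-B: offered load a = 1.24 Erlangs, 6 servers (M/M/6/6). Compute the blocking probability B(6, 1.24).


B(c,a) = (a^c/c!) / Σ_{k=0}^{c} a^k/k!
a^6/6! = 0.005049
Σ terms (k=0..6): 1.00000 + 1.24000 + 0.76880 + 0.31777 + 0.09851 + 0.02443 + 0.005049 = 3.454559
B = 0.005049/3.454559 = 0.001462

Final: 0.001462


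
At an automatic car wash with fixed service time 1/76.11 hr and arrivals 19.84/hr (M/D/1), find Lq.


ρ = 19.84/76.11 = 0.2607
M/D/1: Lq = ρ²/(2(1−ρ)) = 0.06795/(2·0.7393) = 0.04596

Final: 0.04596


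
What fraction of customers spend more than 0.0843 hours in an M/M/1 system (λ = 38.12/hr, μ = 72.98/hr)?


W ~ Exponential(μ−λ) for M/M/1.
μ − λ = 72.98 − 38.12 = 34.8600
P(W > t) = e^{−(μ−λ)t} = e^{−2.9387} = 0.052935

Final: 0.052935


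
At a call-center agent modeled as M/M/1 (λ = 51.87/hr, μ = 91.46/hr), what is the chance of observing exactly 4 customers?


ρ = 51.87/91.46 = 0.5671
P_n = (1−ρ)·ρ^n = (1 − 0.5671)·0.5671^4 = 0.4329·0.103452 = 0.044781

Final: 0.044781


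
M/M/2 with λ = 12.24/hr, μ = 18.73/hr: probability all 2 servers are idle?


a = λ/μ = 12.24/18.73 = 0.6535; ρ = a/c = 0.3267
Σ_{k=0}^{1} a^k/k! (terms k=0..1) = 1.00000 + 0.65350 = 1.65350
Tail: a^2/(2!(1−ρ)) = 0.42706/(2·0.6733) = 0.31716
P₀ = 1/(1.65350 + 0.31716) = 1/1.97066 = 0.507445

Final: 0.507445


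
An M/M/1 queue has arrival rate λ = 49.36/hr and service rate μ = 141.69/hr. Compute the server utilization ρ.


ρ = λ/μ = 49.36/141.69 = 0.3484

Final: 0.3484


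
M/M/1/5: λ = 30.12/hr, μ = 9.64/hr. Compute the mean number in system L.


ρ = 30.12/9.64 = 3.1245
L = ρ[1 − (K+1)ρ^K + Kρ^(K+1)] / [(1−ρ)(1−ρ^(K+1))]
Numerator: 3.1245·(1 − 6·297.775984 + 5·930.395501) = 8955.768329
Denominator: (-2.1245)·(-929.395501) = 1974.483388
L = 8955.768329/1974.483388 = 4.5358

Final: 4.5358


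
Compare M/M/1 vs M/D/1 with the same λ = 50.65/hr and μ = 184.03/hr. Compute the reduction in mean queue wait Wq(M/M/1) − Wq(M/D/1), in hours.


ρ = 50.65/184.03 = 0.2752
Wq(M/M/1) = ρ/(μ−λ) = 0.2752/133.38 = 0.002063 hr
Wq(M/D/1) = ρ/(2(μ−λ)) = 0.001032 hr
Savings = 0.002063 − 0.001032 = 0.001032 hr

Final: 0.001032 hr


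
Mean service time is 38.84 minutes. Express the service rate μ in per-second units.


μ = 1/(service time) in consistent units.
1 second = 0.0166667 min, so μ = 0.0166667/38.84 = 0.0004291 per second

Final: 0.0004291 /sec


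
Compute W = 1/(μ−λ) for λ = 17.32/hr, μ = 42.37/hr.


W = 1/(μ−λ) = 1/(42.37 − 17.32) = 1/25.05 = 0.03992 hr

Final: 0.03992 hr


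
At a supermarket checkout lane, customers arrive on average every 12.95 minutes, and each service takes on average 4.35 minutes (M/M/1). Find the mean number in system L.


λ = 60/12.95 = 4.6332 /hr
μ = 60/4.35 = 13.7931 /hr
ρ = λ/μ = 4.6332/13.7931 = 0.3359
L = ρ/(1−ρ) = 0.3359/0.6641 = 0.5058

Final: 0.5058


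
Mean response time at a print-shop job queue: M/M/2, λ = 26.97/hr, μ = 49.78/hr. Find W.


a = 0.5418; ρ = 0.2709; P₀ = 0.573698
Lq = P₀·a^c·ρ/(c!(1−ρ)²) = 0.04291
Wq = Lq/λ = 0.04291/26.97 = 0.001591 hr
W = Wq + 1/μ = 0.001591 + 0.02009 = 0.02168 hr

Final: 0.02168 hr


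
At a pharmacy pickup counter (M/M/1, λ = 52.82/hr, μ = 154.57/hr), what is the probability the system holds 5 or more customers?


ρ = 52.82/154.57 = 0.3417
P(N ≥ n) = ρ^n = 0.3417^5 = 0.004660

Final: 0.004660


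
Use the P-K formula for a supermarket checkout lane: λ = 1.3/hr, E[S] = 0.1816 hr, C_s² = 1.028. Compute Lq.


ρ = λ·E[S] = 1.3·0.1816 = 0.2361
Lq = ρ²(1+C_s²)/(2(1−ρ)) = 0.05573·(1+1.028)/(2·0.7639)
= 0.05573·2.0280/1.5278 = 0.07398

Final: 0.07398


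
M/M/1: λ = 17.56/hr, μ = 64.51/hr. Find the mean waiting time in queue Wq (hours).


ρ = 17.56/64.51 = 0.2722
Wq = ρ/(μ−λ) = 0.2722/(64.51 − 17.56) = 0.2722/46.95 = 0.005798 hr

Final: 0.005798 hr


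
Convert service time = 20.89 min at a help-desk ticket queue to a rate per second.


μ = 1/(service time) in consistent units.
1 second = 0.0166667 min, so μ = 0.0166667/20.89 = 0.0007978 per second

Final: 0.0007978 /sec


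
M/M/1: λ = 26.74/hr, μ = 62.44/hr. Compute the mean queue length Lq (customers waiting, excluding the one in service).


ρ = 26.74/62.44 = 0.4283
Lq = ρ²/(1−ρ) = 0.1834/0.5717 = 0.3208

Final: 0.3208


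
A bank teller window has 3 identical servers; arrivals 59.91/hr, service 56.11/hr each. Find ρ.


ρ = λ/(cμ) = 59.91/(3·56.11) = 59.91/168.33 = 0.3559

Final: 0.3559


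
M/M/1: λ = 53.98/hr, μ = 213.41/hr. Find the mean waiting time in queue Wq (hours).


ρ = 53.98/213.41 = 0.2529
Wq = ρ/(μ−λ) = 0.2529/(213.41 − 53.98) = 0.2529/159.43 = 0.001587 hr

Final: 0.001587 hr


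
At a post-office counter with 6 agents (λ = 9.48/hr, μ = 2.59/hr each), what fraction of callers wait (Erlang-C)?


a = λ/μ = 3.6602; ρ = a/6 = 0.6100
P₀ = 0.024361 (from M/M/c formula)
C(c,a) = [a^c/(c!(1−ρ))]·P₀ = [2404.64760/(720·0.3900)]·0.024361
= 8.56441·0.024361 = 0.208636

Final: 0.208636


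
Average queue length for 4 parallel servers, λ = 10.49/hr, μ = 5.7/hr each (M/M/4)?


a = λ/μ = 1.8404; ρ = a/4 = 0.4601
P₀ = 0.154849
Lq = P₀·a^c·ρ / (c!·(1−ρ)²) = 0.154849·11.47103·0.4601/(24·0.29151)
= 0.11681

Final: 0.11681


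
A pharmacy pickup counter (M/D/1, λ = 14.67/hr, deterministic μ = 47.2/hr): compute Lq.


ρ = 14.67/47.2 = 0.3108
M/D/1: Lq = ρ²/(2(1−ρ)) = 0.09660/(2·0.6892) = 0.07008

Final: 0.07008


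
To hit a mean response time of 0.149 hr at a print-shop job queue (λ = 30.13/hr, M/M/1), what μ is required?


W = 1/(μ−λ) ⇒ μ − λ = 1/W = 1/0.149 = 6.7114
μ = λ + 1/W = 30.13 + 6.7114 = 36.8414 per hr

Final: 36.8414 /hr


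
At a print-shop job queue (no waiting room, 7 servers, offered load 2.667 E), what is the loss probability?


B(c,a) = (a^c/c!) / Σ_{k=0}^{c} a^k/k!
a^7/7! = 0.190428
Σ terms (k=0..7): 1.00000 + 2.66700 + 3.55644 + 3.16168 + 2.10805 + 1.12443 + 0.49981 + 0.19043 = 14.307846
B = 0.190428/14.307846 = 0.013309

Final: 0.013309


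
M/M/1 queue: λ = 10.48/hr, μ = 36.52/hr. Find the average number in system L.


ρ = λ/μ = 10.48/36.52 = 0.2870
L = ρ/(1−ρ) = 0.2870/(1 − 0.2870) = 0.2870/0.7130 = 0.4025

Final: 0.4025


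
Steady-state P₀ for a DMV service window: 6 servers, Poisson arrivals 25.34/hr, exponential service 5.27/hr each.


a = λ/μ = 25.34/5.27 = 4.8083; ρ = a/c = 0.8014
Σ_{k=0}^{5} a^k/k! (terms k=0..5) = 1.00000 + 4.80835 + 11.56011 + 18.52835 + 22.27269 + 21.41898 = 79.58848
Tail: a^6/(6!(1−ρ)) = 12358.79055/(720·0.1986) = 86.42626
P₀ = 1/(79.58848 + 86.42626) = 1/166.01474 = 0.006024

Final: 0.006024


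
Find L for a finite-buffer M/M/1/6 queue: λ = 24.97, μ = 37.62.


ρ = 24.97/37.62 = 0.6637
L = ρ[1 − (K+1)ρ^K + Kρ^(K+1)] / [(1−ρ)(1−ρ^(K+1))]
Numerator: 0.6637·(1 − 7·0.085506 + 6·0.056754) = 0.492484
Denominator: (0.3363)·(0.943246) = 0.317173
L = 0.492484/0.317173 = 1.5527

Final: 1.5527


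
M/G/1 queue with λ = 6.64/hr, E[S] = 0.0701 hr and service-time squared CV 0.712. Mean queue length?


ρ = λ·E[S] = 6.64·0.0701 = 0.4655
Lq = ρ²(1+C_s²)/(2(1−ρ)) = 0.2167·(1+0.712)/(2·0.5345)
= 0.2167·1.7120/1.0691 = 0.34695

Final: 0.34695


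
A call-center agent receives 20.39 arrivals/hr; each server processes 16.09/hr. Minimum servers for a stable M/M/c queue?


Stability requires cμ > λ ⇔ c > λ/μ.
λ/μ = 20.39/16.09 = 1.2672
Minimum integer c = ⌊1.2672⌋ + 1 = 2
Check: 2·16.09 = 32.18 > 20.39, while 1·16.09 = 16.09 ≤ 20.39

Final: 2 servers


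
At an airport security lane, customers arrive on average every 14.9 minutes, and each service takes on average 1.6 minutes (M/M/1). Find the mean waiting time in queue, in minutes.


λ = 60/14.9 = 4.0268 /hr
μ = 60/1.6 = 37.5000 /hr
ρ = λ/μ = 4.0268/37.5000 = 0.1074
Wq = ρ/(μ−λ) = 0.1074/(37.5000−4.0268) = 0.003208 hr
In minutes: 0.003208·60 = 0.1925 min

Final: 0.1925 min


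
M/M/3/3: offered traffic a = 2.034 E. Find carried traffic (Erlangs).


B(3,2.034) = 0.215600 (Erlang-B)
Carried load = a(1 − B) = 2.034·(1 − 0.215600) = 2.034·0.784400 = 1.5955 E

Final: 1.5955 Erlangs


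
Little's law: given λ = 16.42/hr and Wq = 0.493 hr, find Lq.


Lq = λWq = 16.42·0.493 = 8.0951

Final: 8.0951


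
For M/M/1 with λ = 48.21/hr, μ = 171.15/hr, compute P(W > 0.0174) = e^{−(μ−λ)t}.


W ~ Exponential(μ−λ) for M/M/1.
μ − λ = 171.15 − 48.21 = 122.9400
P(W > t) = e^{−(μ−λ)t} = e^{−2.1392} = 0.117754

Final: 0.117754


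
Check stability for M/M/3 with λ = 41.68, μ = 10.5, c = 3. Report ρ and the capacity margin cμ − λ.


Total capacity cμ = 3·10.5 = 31.50/hr
ρ = λ/(cμ) = 41.68/31.50 = 1.3232
Stable ⇔ ρ < 1: NO
Spare capacity = cμ − λ = 31.50 − 41.68 = -10.18/hr

Final: ρ = 1.3232; unstable; margin = -10.18/hr


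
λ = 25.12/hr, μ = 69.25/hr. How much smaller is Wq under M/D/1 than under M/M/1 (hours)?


ρ = 25.12/69.25 = 0.3627
Wq(M/M/1) = ρ/(μ−λ) = 0.3627/44.13 = 0.008220 hr
Wq(M/D/1) = ρ/(2(μ−λ)) = 0.004110 hr
Savings = 0.008220 − 0.004110 = 0.004110 hr

Final: 0.004110 hr


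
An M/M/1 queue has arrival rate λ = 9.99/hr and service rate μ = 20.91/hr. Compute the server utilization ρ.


ρ = λ/μ = 9.99/20.91 = 0.4778

Final: 0.4778


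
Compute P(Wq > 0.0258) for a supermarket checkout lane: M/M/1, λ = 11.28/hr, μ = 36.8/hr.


ρ = 11.28/36.8 = 0.3065
P(Wq > t) = ρ·e^{−(μ−λ)t} = 0.3065·e^{−0.6584}
= 0.3065·0.517671 = 0.158677

Final: 0.158677


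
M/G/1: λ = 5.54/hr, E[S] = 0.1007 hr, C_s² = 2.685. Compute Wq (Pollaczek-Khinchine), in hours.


ρ = λ·E[S] = 5.54·0.1007 = 0.5579
E[S²] = E[S]²(1+C_s²) = 0.1007²·(1+2.685) = 0.037368
Wq = λ·E[S²]/(2(1−ρ)) = 5.54·0.037368/(2·0.4421) = 0.23412 hr

Final: 0.23412 hr


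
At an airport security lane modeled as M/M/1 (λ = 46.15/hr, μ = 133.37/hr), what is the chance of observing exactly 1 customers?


ρ = 46.15/133.37 = 0.3460
P_n = (1−ρ)·ρ^n = (1 − 0.3460)·0.3460^1 = 0.6540·0.346030 = 0.226293

Final: 0.226293


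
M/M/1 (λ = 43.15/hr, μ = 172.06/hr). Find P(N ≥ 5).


ρ = 43.15/172.06 = 0.2508
P(N ≥ n) = ρ^n = 0.2508^5 = 0.0009920

Final: 0.0009920


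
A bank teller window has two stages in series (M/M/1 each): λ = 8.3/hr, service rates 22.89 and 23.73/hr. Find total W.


Each node sees arrival rate λ = 8.3/hr (tandem ⇒ throughput preserved).
W₁ = 1/(μ₁−λ) = 1/(22.89−8.3) = 0.06854 hr
W₂ = 1/(μ₂−λ) = 1/(23.73−8.3) = 0.06481 hr
W_total = W₁ + W₂ = 0.06854 + 0.06481 = 0.13335 hr

Final: 0.13335 hr


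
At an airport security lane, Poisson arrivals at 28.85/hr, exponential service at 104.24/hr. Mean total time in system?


W = 1/(μ−λ) = 1/(104.24 − 28.85) = 1/75.39 = 0.01326 hr

Final: 0.01326 hr


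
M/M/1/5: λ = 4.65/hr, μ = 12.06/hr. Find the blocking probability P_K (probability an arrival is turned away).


ρ = λ/μ = 4.65/12.06 = 0.3856
P_K = (1−ρ)ρ^K/(1−ρ^(K+1)) = (0.6144·0.008522)/(1 − 0.003286)
= 0.005236/0.996714 = 0.005253

Final: 0.005253


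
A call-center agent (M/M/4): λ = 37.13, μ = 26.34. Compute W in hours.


a = 1.4096; ρ = 0.3524; P₀ = 0.242478
Lq = P₀·a^c·ρ/(c!(1−ρ)²) = 0.03352
Wq = Lq/λ = 0.03352/37.13 = 0.0009029 hr
W = Wq + 1/μ = 0.0009029 + 0.03797 = 0.03887 hr

Final: 0.03887 hr


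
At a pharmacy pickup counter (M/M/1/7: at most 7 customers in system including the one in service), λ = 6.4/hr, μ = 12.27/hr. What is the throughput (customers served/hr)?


ρ = 0.5216; P_K = (1−ρ)ρ^7/(1−ρ^8) = 0.005053
λ_eff = λ(1 − P_K) = 6.4·(1 − 0.005053) = 6.4·0.994947 = 6.3677 /hr

Final: 6.3677 /hr


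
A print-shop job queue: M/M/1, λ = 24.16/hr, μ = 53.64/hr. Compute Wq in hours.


ρ = 24.16/53.64 = 0.4504
Wq = ρ/(μ−λ) = 0.4504/(53.64 − 24.16) = 0.4504/29.48 = 0.01528 hr

Final: 0.01528 hr


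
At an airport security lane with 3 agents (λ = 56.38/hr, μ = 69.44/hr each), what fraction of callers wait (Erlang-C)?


a = λ/μ = 0.8119; ρ = a/3 = 0.2706
P₀ = 0.441727 (from M/M/c formula)
C(c,a) = [a^c/(c!(1−ρ))]·P₀ = [0.53524/(6·0.7294)]·0.441727
= 0.12231·0.441727 = 0.054027

Final: 0.054027


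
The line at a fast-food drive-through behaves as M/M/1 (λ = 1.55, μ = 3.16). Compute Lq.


ρ = 1.55/3.16 = 0.4905
Lq = ρ²/(1−ρ) = 0.2406/0.5095 = 0.4722

Final: 0.4722


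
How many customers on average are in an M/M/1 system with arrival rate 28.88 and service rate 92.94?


ρ = λ/μ = 28.88/92.94 = 0.3107
L = ρ/(1−ρ) = 0.3107/(1 − 0.3107) = 0.3107/0.6893 = 0.4508

Final: 0.4508


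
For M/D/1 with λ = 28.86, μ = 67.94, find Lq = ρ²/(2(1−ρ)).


ρ = 28.86/67.94 = 0.4248
M/D/1: Lq = ρ²/(2(1−ρ)) = 0.1804/(2·0.5752) = 0.15685

Final: 0.15685


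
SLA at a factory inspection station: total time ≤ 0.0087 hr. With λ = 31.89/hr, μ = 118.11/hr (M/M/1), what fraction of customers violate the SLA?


W ~ Exponential(μ−λ) for M/M/1.
μ − λ = 118.11 − 31.89 = 86.2200
P(W > t) = e^{−(μ−λ)t} = e^{−0.7501} = 0.472313

Final: 0.472313


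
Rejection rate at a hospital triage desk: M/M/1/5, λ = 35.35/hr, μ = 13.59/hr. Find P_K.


ρ = λ/μ = 35.35/13.59 = 2.6012
P_K = (1−ρ)ρ^K/(1−ρ^(K+1)) = (-1.6012·119.083011)/(1 − 309.756029)
= -190.673018/-308.756029 = 0.617552

Final: 0.617552


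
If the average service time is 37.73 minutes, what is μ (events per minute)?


μ = 1/(service time) in consistent units.
1 minute = 1 min, so μ = 1/37.73 = 0.02650 per minute

Final: 0.02650 /min


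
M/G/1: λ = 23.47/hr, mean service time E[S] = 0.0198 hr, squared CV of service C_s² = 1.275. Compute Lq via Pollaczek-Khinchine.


ρ = λ·E[S] = 23.47·0.0198 = 0.4647
Lq = ρ²(1+C_s²)/(2(1−ρ)) = 0.2160·(1+1.275)/(2·0.5353)
= 0.2160·2.2750/1.0706 = 0.45890

Final: 0.45890


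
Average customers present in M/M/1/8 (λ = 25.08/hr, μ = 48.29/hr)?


ρ = 25.08/48.29 = 0.5194
L = ρ[1 − (K+1)ρ^K + Kρ^(K+1)] / [(1−ρ)(1−ρ^(K+1))]
Numerator: 0.5194·(1 − 9·0.005294 + 8·0.002749) = 0.506041
Denominator: (0.4806)·(0.997251) = 0.479316
L = 0.506041/0.479316 = 1.0558

Final: 1.0558


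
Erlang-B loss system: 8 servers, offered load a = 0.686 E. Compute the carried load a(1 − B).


B(8,0.686) = 0.0000006126 (Erlang-B)
Carried load = a(1 − B) = 0.686·(1 − 0.0000006126) = 0.686·0.999999 = 0.6860 E

Final: 0.6860 Erlangs


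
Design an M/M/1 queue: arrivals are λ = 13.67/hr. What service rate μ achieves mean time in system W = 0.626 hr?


W = 1/(μ−λ) ⇒ μ − λ = 1/W = 1/0.626 = 1.5974
μ = λ + 1/W = 13.67 + 1.5974 = 15.2674 per hr

Final: 15.2674 /hr


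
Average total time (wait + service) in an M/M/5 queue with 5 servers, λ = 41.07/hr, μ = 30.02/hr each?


a = 1.3681; ρ = 0.2736; P₀ = 0.254347
Lq = P₀·a^c·ρ/(c!(1−ρ)²) = 0.005268
Wq = Lq/λ = 0.005268/41.07 = 0.0001283 hr
W = Wq + 1/μ = 0.0001283 + 0.03331 = 0.03344 hr

Final: 0.03344 hr


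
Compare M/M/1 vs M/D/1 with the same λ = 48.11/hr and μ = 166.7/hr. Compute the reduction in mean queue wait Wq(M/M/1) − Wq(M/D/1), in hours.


ρ = 48.11/166.7 = 0.2886
Wq(M/M/1) = ρ/(μ−λ) = 0.2886/118.59 = 0.002434 hr
Wq(M/D/1) = ρ/(2(μ−λ)) = 0.001217 hr
Savings = 0.002434 − 0.001217 = 0.001217 hr

Final: 0.001217 hr


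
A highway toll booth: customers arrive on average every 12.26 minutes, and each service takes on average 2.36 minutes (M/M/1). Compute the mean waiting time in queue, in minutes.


λ = 60/12.26 = 4.8940 /hr
μ = 60/2.36 = 25.4237 /hr
ρ = λ/μ = 4.8940/25.4237 = 0.1925
Wq = ρ/(μ−λ) = 0.1925/(25.4237−4.8940) = 0.009376 hr
In minutes: 0.009376·60 = 0.5626 min

Final: 0.5626 min


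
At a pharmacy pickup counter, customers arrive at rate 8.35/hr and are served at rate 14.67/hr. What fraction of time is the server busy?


ρ = λ/μ = 8.35/14.67 = 0.5692

Final: 0.5692


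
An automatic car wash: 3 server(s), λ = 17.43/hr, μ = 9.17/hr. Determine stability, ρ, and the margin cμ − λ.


Total capacity cμ = 3·9.17 = 27.51/hr
ρ = λ/(cμ) = 17.43/27.51 = 0.6336
Stable ⇔ ρ < 1: YES
Spare capacity = cμ − λ = 27.51 − 17.43 = 10.08/hr

Final: ρ = 0.6336; stable; margin = 10.08/hr


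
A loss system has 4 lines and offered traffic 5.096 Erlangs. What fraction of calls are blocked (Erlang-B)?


B(c,a) = (a^c/c!) / Σ_{k=0}^{c} a^k/k!
a^4/4! = 28.100007
Σ terms (k=0..4): 1.00000 + 5.09600 + 12.98461 + 22.05652 + 28.10001 = 69.237136
B = 28.100007/69.237136 = 0.405852

Final: 0.405852


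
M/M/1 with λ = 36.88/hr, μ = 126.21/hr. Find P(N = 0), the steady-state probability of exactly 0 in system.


ρ = 36.88/126.21 = 0.2922
P_n = (1−ρ)·ρ^n = (1 − 0.2922)·0.2922^0 = 0.7078·1.000000 = 0.707789

Final: 0.707789


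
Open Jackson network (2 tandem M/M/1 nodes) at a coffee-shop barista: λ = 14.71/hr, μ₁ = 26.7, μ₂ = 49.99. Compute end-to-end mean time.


Each node sees arrival rate λ = 14.71/hr (tandem ⇒ throughput preserved).
W₁ = 1/(μ₁−λ) = 1/(26.7−14.71) = 0.08340 hr
W₂ = 1/(μ₂−λ) = 1/(49.99−14.71) = 0.02834 hr
W_total = W₁ + W₂ = 0.08340 + 0.02834 = 0.11175 hr

Final: 0.11175 hr


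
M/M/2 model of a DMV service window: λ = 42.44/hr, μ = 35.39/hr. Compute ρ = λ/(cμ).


ρ = λ/(cμ) = 42.44/(2·35.39) = 42.44/70.78 = 0.5996

Final: 0.5996


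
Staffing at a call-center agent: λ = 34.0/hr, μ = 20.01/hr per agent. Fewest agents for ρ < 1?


Stability requires cμ > λ ⇔ c > λ/μ.
λ/μ = 34.0/20.01 = 1.6992
Minimum integer c = ⌊1.6992⌋ + 1 = 2
Check: 2·20.01 = 40.02 > 34.0, while 1·20.01 = 20.01 ≤ 34.0

Final: 2 servers


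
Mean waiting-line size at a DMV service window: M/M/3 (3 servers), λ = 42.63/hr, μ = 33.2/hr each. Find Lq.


a = λ/μ = 1.2840; ρ = a/3 = 0.4280
P₀ = 0.268436
Lq = P₀·a^c·ρ / (c!·(1−ρ)²) = 0.268436·2.11705·0.4280/(6·0.32717)
= 0.12391

Final: 0.12391


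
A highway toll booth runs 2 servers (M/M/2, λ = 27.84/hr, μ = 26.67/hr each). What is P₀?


a = λ/μ = 27.84/26.67 = 1.0439; ρ = a/c = 0.5219
Σ_{k=0}^{1} a^k/k! (terms k=0..1) = 1.00000 + 1.04387 = 2.04387
Tail: a^2/(2!(1−ρ)) = 1.08966/(2·0.4781) = 1.13966
P₀ = 1/(2.04387 + 1.13966) = 1/3.18353 = 0.314117

Final: 0.314117


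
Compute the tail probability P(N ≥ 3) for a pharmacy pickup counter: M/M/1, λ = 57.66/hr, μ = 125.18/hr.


ρ = 57.66/125.18 = 0.4606
P(N ≥ n) = ρ^n = 0.4606^3 = 0.097728

Final: 0.097728


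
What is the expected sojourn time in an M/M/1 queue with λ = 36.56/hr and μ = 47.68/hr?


W = 1/(μ−λ) = 1/(47.68 − 36.56) = 1/11.12 = 0.08993 hr

Final: 0.08993 hr


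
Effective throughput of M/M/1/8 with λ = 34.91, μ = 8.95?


ρ = 3.9006; P_K = (1−ρ)ρ^8/(1−ρ^9) = 0.743630
λ_eff = λ(1 − P_K) = 34.91·(1 − 0.743630) = 34.91·0.256370 = 8.9499 /hr

Final: 8.9499 /hr


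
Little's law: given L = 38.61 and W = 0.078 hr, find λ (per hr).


λ = L/W = 38.61/0.078 = 495.0000 /hr

Final: 495.0000 /hr


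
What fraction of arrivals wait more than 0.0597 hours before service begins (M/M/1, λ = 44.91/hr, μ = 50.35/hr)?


ρ = 44.91/50.35 = 0.8920
P(Wq > t) = ρ·e^{−(μ−λ)t} = 0.8920·e^{−0.3248}
= 0.8920·0.722695 = 0.644612

Final: 0.644612


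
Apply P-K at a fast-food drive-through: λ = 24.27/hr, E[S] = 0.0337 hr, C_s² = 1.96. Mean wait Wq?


ρ = λ·E[S] = 24.27·0.0337 = 0.8179
E[S²] = E[S]²(1+C_s²) = 0.0337²·(1+1.96) = 0.003362
Wq = λ·E[S²]/(2(1−ρ)) = 24.27·0.003362/(2·0.1821) = 0.22402 hr

Final: 0.22402 hr


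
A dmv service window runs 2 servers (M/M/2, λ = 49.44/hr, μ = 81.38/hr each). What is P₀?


a = λ/μ = 49.44/81.38 = 0.6075; ρ = a/c = 0.3038
Σ_{k=0}^{1} a^k/k! (terms k=0..1) = 1.00000 + 0.60752 = 1.60752
Tail: a^2/(2!(1−ρ)) = 0.36908/(2·0.6962) = 0.26505
P₀ = 1/(1.60752 + 0.26505) = 1/1.87257 = 0.534025

Final: 0.534025


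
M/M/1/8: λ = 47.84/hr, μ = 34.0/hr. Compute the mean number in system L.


ρ = 47.84/34.0 = 1.4071
L = ρ[1 − (K+1)ρ^K + Kρ^(K+1)] / [(1−ρ)(1−ρ^(K+1))]
Numerator: 1.4071·(1 − 9·15.363778 + 8·21.617740) = 50.186853
Denominator: (-0.4071)·(-20.617740) = 8.392633
L = 50.186853/8.392633 = 5.9799

Final: 5.9799


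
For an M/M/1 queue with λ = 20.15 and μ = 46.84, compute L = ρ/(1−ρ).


ρ = λ/μ = 20.15/46.84 = 0.4302
L = ρ/(1−ρ) = 0.4302/(1 − 0.4302) = 0.4302/0.5698 = 0.7550

Final: 0.7550


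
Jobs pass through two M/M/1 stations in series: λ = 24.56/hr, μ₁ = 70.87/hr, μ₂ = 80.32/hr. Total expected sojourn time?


Each node sees arrival rate λ = 24.56/hr (tandem ⇒ throughput preserved).
W₁ = 1/(μ₁−λ) = 1/(70.87−24.56) = 0.02159 hr
W₂ = 1/(μ₂−λ) = 1/(80.32−24.56) = 0.01793 hr
W_total = W₁ + W₂ = 0.02159 + 0.01793 = 0.03953 hr

Final: 0.03953 hr


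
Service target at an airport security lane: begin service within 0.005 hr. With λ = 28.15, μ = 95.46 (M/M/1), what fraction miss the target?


ρ = 28.15/95.46 = 0.2949
P(Wq > t) = ρ·e^{−(μ−λ)t} = 0.2949·e^{−0.3366}
= 0.2949·0.714230 = 0.210618

Final: 0.210618


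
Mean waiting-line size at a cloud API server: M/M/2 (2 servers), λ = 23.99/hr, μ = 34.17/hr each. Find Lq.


a = λ/μ = 0.7021; ρ = a/2 = 0.3510
P₀ = 0.480342
Lq = P₀·a^c·ρ / (c!·(1−ρ)²) = 0.480342·0.49291·0.3510/(2·0.42115)
= 0.09868

Final: 0.09868


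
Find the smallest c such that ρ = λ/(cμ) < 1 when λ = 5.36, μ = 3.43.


Stability requires cμ > λ ⇔ c > λ/μ.
λ/μ = 5.36/3.43 = 1.5627
Minimum integer c = ⌊1.5627⌋ + 1 = 2
Check: 2·3.43 = 6.86 > 5.36, while 1·3.43 = 3.43 ≤ 5.36

Final: 2 servers


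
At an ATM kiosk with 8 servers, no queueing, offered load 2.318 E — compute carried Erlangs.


B(8,2.318) = 0.002037 (Erlang-B)
Carried load = a(1 − B) = 2.318·(1 − 0.002037) = 2.318·0.997963 = 2.3133 E

Final: 2.3133 Erlangs


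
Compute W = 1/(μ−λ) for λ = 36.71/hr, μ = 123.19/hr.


W = 1/(μ−λ) = 1/(123.19 − 36.71) = 1/86.48 = 0.01156 hr

Final: 0.01156 hr


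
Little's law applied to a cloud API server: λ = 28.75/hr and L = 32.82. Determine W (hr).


W = L/λ = 32.82/28.75 = 1.1416 hr

Final: 1.1416 hr


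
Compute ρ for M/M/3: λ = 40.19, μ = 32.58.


ρ = λ/(cμ) = 40.19/(3·32.58) = 40.19/97.74 = 0.4112

Final: 0.4112


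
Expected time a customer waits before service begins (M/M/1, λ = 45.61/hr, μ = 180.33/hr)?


ρ = 45.61/180.33 = 0.2529
Wq = ρ/(μ−λ) = 0.2529/(180.33 − 45.61) = 0.2529/134.72 = 0.001877 hr

Final: 0.001877 hr


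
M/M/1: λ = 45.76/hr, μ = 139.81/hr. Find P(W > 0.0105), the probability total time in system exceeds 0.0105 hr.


W ~ Exponential(μ−λ) for M/M/1.
μ − λ = 139.81 − 45.76 = 94.0500
P(W > t) = e^{−(μ−λ)t} = e^{−0.9875} = 0.372497

Final: 0.372497


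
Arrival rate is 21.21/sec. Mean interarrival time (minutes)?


Mean interarrival time = 1/λ = 1/21.21 second = 0.04715 second
In minutes: 0.04715 × 0.0166667 = 0.0007858 min

Final: 0.0007858 min


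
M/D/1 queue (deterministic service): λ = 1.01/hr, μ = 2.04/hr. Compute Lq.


ρ = 1.01/2.04 = 0.4951
M/D/1: Lq = ρ²/(2(1−ρ)) = 0.2451/(2·0.5049) = 0.24274

Final: 0.24274


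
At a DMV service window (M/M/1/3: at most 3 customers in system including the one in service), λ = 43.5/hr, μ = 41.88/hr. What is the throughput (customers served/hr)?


ρ = 1.0387; P_K = (1−ρ)ρ^3/(1−ρ^4) = 0.264407
λ_eff = λ(1 − P_K) = 43.5·(1 − 0.264407) = 43.5·0.735593 = 31.9983 /hr

Final: 31.9983 /hr


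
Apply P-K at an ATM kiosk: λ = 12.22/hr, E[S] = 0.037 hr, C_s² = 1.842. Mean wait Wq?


ρ = λ·E[S] = 12.22·0.037 = 0.4521
E[S²] = E[S]²(1+C_s²) = 0.037²·(1+1.842) = 0.003891
Wq = λ·E[S²]/(2(1−ρ)) = 12.22·0.003891/(2·0.5479) = 0.04339 hr

Final: 0.04339 hr


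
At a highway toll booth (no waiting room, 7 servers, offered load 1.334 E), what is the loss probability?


B(c,a) = (a^c/c!) / Σ_{k=0}^{c} a^k/k!
a^7/7! = 0.001492
Σ terms (k=0..7): 1.00000 + 1.33400 + 0.88978 + 0.39565 + 0.13195 + 0.03520 + 0.007827 + 0.001492 = 3.795907
B = 0.001492/3.795907 = 0.0003930

Final: 0.0003930


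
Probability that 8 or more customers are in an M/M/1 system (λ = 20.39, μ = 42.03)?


ρ = 20.39/42.03 = 0.4851
P(N ≥ n) = ρ^n = 0.4851^8 = 0.003068

Final: 0.003068


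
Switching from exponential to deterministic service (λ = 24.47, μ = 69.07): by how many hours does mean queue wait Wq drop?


ρ = 24.47/69.07 = 0.3543
Wq(M/M/1) = ρ/(μ−λ) = 0.3543/44.60 = 0.007943 hr
Wq(M/D/1) = ρ/(2(μ−λ)) = 0.003972 hr
Savings = 0.007943 − 0.003972 = 0.003972 hr

Final: 0.003972 hr


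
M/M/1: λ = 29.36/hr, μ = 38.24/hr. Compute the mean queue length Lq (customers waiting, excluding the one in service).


ρ = 29.36/38.24 = 0.7678
Lq = ρ²/(1−ρ) = 0.5895/0.2322 = 2.5385

Final: 2.5385


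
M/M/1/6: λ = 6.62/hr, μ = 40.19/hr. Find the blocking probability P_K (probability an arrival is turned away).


ρ = λ/μ = 6.62/40.19 = 0.1647
P_K = (1−ρ)ρ^K/(1−ρ^(K+1)) = (0.8353·0.00001997)/(1 − 0.000003290)
= 0.00001668/0.999997 = 0.00001668

Final: 0.00001668


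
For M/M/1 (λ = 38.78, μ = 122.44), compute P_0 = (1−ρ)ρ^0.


ρ = 38.78/122.44 = 0.3167
P_n = (1−ρ)·ρ^n = (1 − 0.3167)·0.3167^0 = 0.6833·1.000000 = 0.683273

Final: 0.683273


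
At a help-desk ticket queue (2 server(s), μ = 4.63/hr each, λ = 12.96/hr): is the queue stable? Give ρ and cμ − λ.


Total capacity cμ = 2·4.63 = 9.26/hr
ρ = λ/(cμ) = 12.96/9.26 = 1.3996
Stable ⇔ ρ < 1: NO
Spare capacity = cμ − λ = 9.26 − 12.96 = -3.70/hr

Final: ρ = 1.3996; unstable; margin = -3.70/hr


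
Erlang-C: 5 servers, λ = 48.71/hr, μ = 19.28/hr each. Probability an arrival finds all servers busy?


a = λ/μ = 2.5265; ρ = a/5 = 0.5053
P₀ = 0.077899 (from M/M/c formula)
C(c,a) = [a^c/(c!(1−ρ))]·P₀ = [102.93321/(120·0.4947)]·0.077899
= 1.73390·0.077899 = 0.135069

Final: 0.135069


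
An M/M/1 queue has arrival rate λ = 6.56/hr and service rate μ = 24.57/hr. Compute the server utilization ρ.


ρ = λ/μ = 6.56/24.57 = 0.2670

Final: 0.2670


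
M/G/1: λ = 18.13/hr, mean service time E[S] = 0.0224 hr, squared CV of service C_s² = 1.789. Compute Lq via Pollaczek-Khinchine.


ρ = λ·E[S] = 18.13·0.0224 = 0.4061
Lq = ρ²(1+C_s²)/(2(1−ρ)) = 0.1649·(1+1.789)/(2·0.5939)
= 0.1649·2.7890/1.1878 = 0.38726

Final: 0.38726


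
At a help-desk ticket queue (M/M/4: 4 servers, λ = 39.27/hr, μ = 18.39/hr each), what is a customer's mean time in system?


a = 2.1354; ρ = 0.5338; P₀ = 0.112400
Lq = P₀·a^c·ρ/(c!(1−ρ)²) = 0.23924
Wq = Lq/λ = 0.23924/39.27 = 0.006092 hr
W = Wq + 1/μ = 0.006092 + 0.05438 = 0.06047 hr

Final: 0.06047 hr


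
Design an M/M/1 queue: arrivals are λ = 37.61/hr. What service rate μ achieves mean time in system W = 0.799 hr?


W = 1/(μ−λ) ⇒ μ − λ = 1/W = 1/0.799 = 1.2516
μ = λ + 1/W = 37.61 + 1.2516 = 38.8616 per hr

Final: 38.8616 /hr


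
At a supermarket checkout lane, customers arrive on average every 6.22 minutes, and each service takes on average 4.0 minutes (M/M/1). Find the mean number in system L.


λ = 60/6.22 = 9.6463 /hr
μ = 60/4.0 = 15.0000 /hr
ρ = λ/μ = 9.6463/15.0000 = 0.6431
L = ρ/(1−ρ) = 0.6431/0.3569 = 1.8018

Final: 1.8018


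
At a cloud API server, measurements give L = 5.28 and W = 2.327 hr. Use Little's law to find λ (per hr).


λ = L/W = 5.28/2.327 = 2.2690 /hr

Final: 2.2690 /hr


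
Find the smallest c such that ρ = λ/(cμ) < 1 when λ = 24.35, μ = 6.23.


Stability requires cμ > λ ⇔ c > λ/μ.
λ/μ = 24.35/6.23 = 3.9085
Minimum integer c = ⌊3.9085⌋ + 1 = 4
Check: 4·6.23 = 24.92 > 24.35, while 3·6.23 = 18.69 ≤ 24.35

Final: 4 servers


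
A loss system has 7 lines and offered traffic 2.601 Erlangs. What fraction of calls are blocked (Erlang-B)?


B(c,a) = (a^c/c!) / Σ_{k=0}^{c} a^k/k!
a^7/7! = 0.159791
Σ terms (k=0..7): 1.00000 + 2.60100 + 3.38260 + 2.93271 + 1.90700 + 0.99202 + 0.43004 + 0.15979 = 13.405165
B = 0.159791/13.405165 = 0.011920

Final: 0.011920


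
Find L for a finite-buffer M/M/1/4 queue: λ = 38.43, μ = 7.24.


ρ = 38.43/7.24 = 5.3080
L = ρ[1 − (K+1)ρ^K + Kρ^(K+1)] / [(1−ρ)(1−ρ^(K+1))]
Numerator: 5.3080·(1 − 5·793.829571 + 4·4213.656137) = 68401.560666
Denominator: (-4.3080)·(-4212.656137) = 18148.169187
L = 68401.560666/18148.169187 = 3.7691

Final: 3.7691


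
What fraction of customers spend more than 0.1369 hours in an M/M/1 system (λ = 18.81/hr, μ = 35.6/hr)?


W ~ Exponential(μ−λ) for M/M/1.
μ − λ = 35.6 − 18.81 = 16.7900
P(W > t) = e^{−(μ−λ)t} = e^{−2.2986} = 0.100404

Final: 0.100404


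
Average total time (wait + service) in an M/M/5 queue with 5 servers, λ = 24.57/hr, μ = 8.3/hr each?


a = 2.9602; ρ = 0.5920; P₀ = 0.048761
Lq = P₀·a^c·ρ/(c!(1−ρ)²) = 0.32860
Wq = Lq/λ = 0.32860/24.57 = 0.01337 hr
W = Wq + 1/μ = 0.01337 + 0.12048 = 0.13386 hr

Final: 0.13386 hr


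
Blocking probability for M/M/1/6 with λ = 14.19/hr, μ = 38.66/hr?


ρ = λ/μ = 14.19/38.66 = 0.3670
P_K = (1−ρ)ρ^K/(1−ρ^(K+1)) = (0.6330·0.002445)/(1 − 0.0008975)
= 0.001548/0.999102 = 0.001549

Final: 0.001549


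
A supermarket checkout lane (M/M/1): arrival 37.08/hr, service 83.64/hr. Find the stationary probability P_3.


ρ = 37.08/83.64 = 0.4433
P_n = (1−ρ)·ρ^n = (1 − 0.4433)·0.4433^3 = 0.5567·0.087132 = 0.048504

Final: 0.048504


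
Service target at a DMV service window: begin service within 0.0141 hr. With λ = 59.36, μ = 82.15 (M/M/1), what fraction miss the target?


ρ = 59.36/82.15 = 0.7226
P(Wq > t) = ρ·e^{−(μ−λ)t} = 0.7226·e^{−0.3213}
= 0.7226·0.725177 = 0.523999

Final: 0.523999


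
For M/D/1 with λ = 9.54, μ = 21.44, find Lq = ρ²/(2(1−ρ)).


ρ = 9.54/21.44 = 0.4450
M/D/1: Lq = ρ²/(2(1−ρ)) = 0.1980/(2·0.5550) = 0.17836

Final: 0.17836


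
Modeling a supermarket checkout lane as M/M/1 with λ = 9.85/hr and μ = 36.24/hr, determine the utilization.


ρ = λ/μ = 9.85/36.24 = 0.2718

Final: 0.2718


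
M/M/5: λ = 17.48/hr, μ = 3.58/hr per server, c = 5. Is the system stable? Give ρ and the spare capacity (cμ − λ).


Total capacity cμ = 5·3.58 = 17.90/hr
ρ = λ/(cμ) = 17.48/17.90 = 0.9765
Stable ⇔ ρ < 1: YES
Spare capacity = cμ − λ = 17.90 − 17.48 = 0.42/hr

Final: ρ = 0.9765; stable; margin = 0.42/hr


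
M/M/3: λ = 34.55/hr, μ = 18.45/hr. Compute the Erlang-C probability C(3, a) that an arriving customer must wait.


a = λ/μ = 1.8726; ρ = a/3 = 0.6242
P₀ = 0.132653 (from M/M/c formula)
C(c,a) = [a^c/(c!(1−ρ))]·P₀ = [6.56682/(6·0.3758)]·0.132653
= 2.91245·0.132653 = 0.386346

Final: 0.386346


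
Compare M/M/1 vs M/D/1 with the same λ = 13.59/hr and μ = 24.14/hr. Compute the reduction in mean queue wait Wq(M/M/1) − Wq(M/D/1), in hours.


ρ = 13.59/24.14 = 0.5630
Wq(M/M/1) = ρ/(μ−λ) = 0.5630/10.55 = 0.05336 hr
Wq(M/D/1) = ρ/(2(μ−λ)) = 0.02668 hr
Savings = 0.05336 − 0.02668 = 0.02668 hr

Final: 0.02668 hr


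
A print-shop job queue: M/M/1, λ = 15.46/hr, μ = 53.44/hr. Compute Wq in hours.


ρ = 15.46/53.44 = 0.2893
Wq = ρ/(μ−λ) = 0.2893/(53.44 − 15.46) = 0.2893/37.98 = 0.007617 hr

Final: 0.007617 hr
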